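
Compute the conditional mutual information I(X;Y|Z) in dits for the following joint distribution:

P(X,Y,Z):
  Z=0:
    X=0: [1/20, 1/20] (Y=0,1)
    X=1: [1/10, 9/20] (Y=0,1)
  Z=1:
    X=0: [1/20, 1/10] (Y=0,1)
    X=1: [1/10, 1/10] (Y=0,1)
0.0113 dits

Conditional mutual information: I(X;Y|Z) = H(X|Z) + H(Y|Z) - H(X,Y|Z)

H(Z) = 0.2812
H(X,Z) = 0.5062 → H(X|Z) = 0.2250
H(Y,Z) = 0.5375 → H(Y|Z) = 0.2563
H(X,Y,Z) = 0.7512 → H(X,Y|Z) = 0.4700

I(X;Y|Z) = 0.2250 + 0.2563 - 0.4700 = 0.0113 dits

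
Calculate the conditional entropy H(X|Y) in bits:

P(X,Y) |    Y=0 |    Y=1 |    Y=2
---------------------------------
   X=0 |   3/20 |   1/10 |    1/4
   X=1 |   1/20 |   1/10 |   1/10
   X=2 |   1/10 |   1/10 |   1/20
1.4328 bits

Using the chain rule: H(X|Y) = H(X,Y) - H(Y)

First, compute H(X,Y) = 3.0037 bits

Marginal P(Y) = (3/10, 3/10, 2/5)
H(Y) = 1.5710 bits

H(X|Y) = H(X,Y) - H(Y) = 3.0037 - 1.5710 = 1.4328 bits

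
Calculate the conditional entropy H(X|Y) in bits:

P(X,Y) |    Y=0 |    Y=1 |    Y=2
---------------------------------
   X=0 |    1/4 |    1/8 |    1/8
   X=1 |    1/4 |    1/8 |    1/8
1.0000 bits

Using the chain rule: H(X|Y) = H(X,Y) - H(Y)

First, compute H(X,Y) = 2.5000 bits

Marginal P(Y) = (1/2, 1/4, 1/4)
H(Y) = 1.5000 bits

H(X|Y) = H(X,Y) - H(Y) = 2.5000 - 1.5000 = 1.0000 bits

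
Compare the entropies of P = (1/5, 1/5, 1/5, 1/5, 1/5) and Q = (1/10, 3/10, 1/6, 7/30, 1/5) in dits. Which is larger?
P

Computing entropies in dits:
H(P) = 0.6990
H(Q) = 0.6738

Distribution P has higher entropy.

Intuition: The distribution closer to uniform (more spread out) has higher entropy.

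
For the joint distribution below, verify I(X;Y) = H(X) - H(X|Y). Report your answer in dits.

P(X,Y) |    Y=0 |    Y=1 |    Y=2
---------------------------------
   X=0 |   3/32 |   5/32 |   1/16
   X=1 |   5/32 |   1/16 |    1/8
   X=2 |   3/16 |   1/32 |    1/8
I(X;Y) = 0.0342 dits

Mutual information has multiple equivalent forms:
- I(X;Y) = H(X) - H(X|Y)
- I(X;Y) = H(Y) - H(Y|X)
- I(X;Y) = H(X) + H(Y) - H(X,Y)

Computing all quantities:
H(X) = 0.4767, H(Y) = 0.4654, H(X,Y) = 0.9079
H(X|Y) = 0.4425, H(Y|X) = 0.4313

Verification:
H(X) - H(X|Y) = 0.4767 - 0.4425 = 0.0342
H(Y) - H(Y|X) = 0.4654 - 0.4313 = 0.0342
H(X) + H(Y) - H(X,Y) = 0.4767 + 0.4654 - 0.9079 = 0.0342

All forms give I(X;Y) = 0.0342 dits. ✓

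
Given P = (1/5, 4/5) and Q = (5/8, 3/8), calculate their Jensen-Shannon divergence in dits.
0.0420 dits

Jensen-Shannon divergence is:
JSD(P||Q) = 0.5 × D_KL(P||M) + 0.5 × D_KL(Q||M)
where M = 0.5 × (P + Q) is the mixture distribution.

M = 0.5 × (1/5, 4/5) + 0.5 × (5/8, 3/8) = (0.4125, 0.5875)

D_KL(P||M) = 0.0444 dits
D_KL(Q||M) = 0.0397 dits

JSD(P||Q) = 0.5 × 0.0444 + 0.5 × 0.0397 = 0.0420 dits

Unlike KL divergence, JSD is symmetric and bounded: 0 ≤ JSD ≤ log(2).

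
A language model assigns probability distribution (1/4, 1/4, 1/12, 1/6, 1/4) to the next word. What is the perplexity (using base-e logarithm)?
4.6900

Perplexity is e^H (or exp(H) for natural log).

First, H = -Σ p log p = 1.5454 nats
Perplexity = e^1.5454 = 4.6900

Interpretation: The model's uncertainty is equivalent to choosing uniformly among 4.7 options.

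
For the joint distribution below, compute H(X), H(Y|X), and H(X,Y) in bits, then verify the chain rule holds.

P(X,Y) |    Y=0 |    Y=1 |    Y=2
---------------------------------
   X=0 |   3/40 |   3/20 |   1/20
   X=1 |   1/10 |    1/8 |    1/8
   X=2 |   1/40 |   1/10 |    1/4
H(X,Y) = 2.9543, H(X) = 1.5729, H(Y|X) = 1.3814 (all in bits)

Chain rule: H(X,Y) = H(X) + H(Y|X)

Left side — joint entropy directly:
H(X,Y) = -Σ p(x,y) log p(x,y) = 2.9543 bits

Right side — compute H(Y|X) from the conditional distributions:
P(X) = (11/40, 7/20, 3/8), so H(X) = 1.5729 bits
H(Y|X) = Σ_x P(X=x) · H(Y|X=x):
  P(Y|X=0) = (3/11, 6/11, 2/11), H(Y|X=0) = 1.4354, weight P(X=0) = 11/40
  P(Y|X=1) = (2/7, 5/14, 5/14), H(Y|X=1) = 1.5774, weight P(X=1) = 7/20
  P(Y|X=2) = (1/15, 4/15, 2/3), H(Y|X=2) = 1.1589, weight P(X=2) = 3/8
H(Y|X) = 1.3814 bits

H(X) + H(Y|X) = 1.5729 + 1.3814 = 2.9543 bits

Both sides equal 2.9543 bits. ✓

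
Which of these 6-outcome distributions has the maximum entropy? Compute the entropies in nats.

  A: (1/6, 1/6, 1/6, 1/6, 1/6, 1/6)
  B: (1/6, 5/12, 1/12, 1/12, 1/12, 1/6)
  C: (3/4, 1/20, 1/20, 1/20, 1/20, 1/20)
A

For a discrete distribution over n outcomes, entropy is maximized by the uniform distribution.

Computing entropies:
H(A) = 1.7918 nats
H(B) = 1.5833 nats
H(C) = 0.9647 nats

The uniform distribution (where all probabilities equal 1/6) achieves the maximum entropy of log_e(6) = 1.7918 nats.

Distribution A has the highest entropy.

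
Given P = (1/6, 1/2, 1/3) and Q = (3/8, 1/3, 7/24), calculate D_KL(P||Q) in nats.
0.1121 nats

KL divergence: D_KL(P||Q) = Σ p(x) log(p(x)/q(x))

Computing term by term:
  x=0: 1/6 × log_e[(1/6)/(3/8)] = 1/6 × -0.8109 = -0.1352
  x=1: 1/2 × log_e[(1/2)/(1/3)] = 1/2 × 0.4055 = 0.2027
  x=2: 1/3 × log_e[(1/3)/(7/24)] = 1/3 × 0.1335 = 0.0445

D_KL(P||Q) = 0.1121 nats

Note: KL divergence is always non-negative and equals 0 iff P = Q.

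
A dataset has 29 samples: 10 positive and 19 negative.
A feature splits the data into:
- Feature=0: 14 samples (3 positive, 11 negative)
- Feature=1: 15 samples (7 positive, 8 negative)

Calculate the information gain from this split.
0.0519 bits

Information Gain = H(Y) - H(Y|Feature)

Before split:
P(positive) = 10/29 = 0.3448
H(Y) = 0.9294 bits

After split:
Feature=0: H = 0.7496 bits (weight = 14/29)
Feature=1: H = 0.9968 bits (weight = 15/29)
H(Y|Feature) = (14/29)×0.7496 + (15/29)×0.9968 = 0.8775 bits

Information Gain = 0.9294 - 0.8775 = 0.0519 bits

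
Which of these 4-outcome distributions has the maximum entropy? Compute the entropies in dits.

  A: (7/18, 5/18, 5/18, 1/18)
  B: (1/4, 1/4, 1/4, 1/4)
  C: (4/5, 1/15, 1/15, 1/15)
B

For a discrete distribution over n outcomes, entropy is maximized by the uniform distribution.

Computing entropies:
H(A) = 0.5383 dits
H(B) = 0.6021 dits
H(C) = 0.3127 dits

The uniform distribution (where all probabilities equal 1/4) achieves the maximum entropy of log_10(4) = 0.6021 dits.

Distribution B has the highest entropy.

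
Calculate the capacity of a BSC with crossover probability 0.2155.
0.2481 bits

For a binary symmetric channel (BSC) with error probability p:
Capacity C = 1 - H(p) bits per symbol

where H(p) = -p log₂(p) - (1-p) log₂(1-p) is the binary entropy function.

H(0.2155) = 0.7519 bits
C = 1 - 0.7519 = 0.2481 bits per symbol

This means we can reliably transmit up to 0.2481 bits of information per channel use.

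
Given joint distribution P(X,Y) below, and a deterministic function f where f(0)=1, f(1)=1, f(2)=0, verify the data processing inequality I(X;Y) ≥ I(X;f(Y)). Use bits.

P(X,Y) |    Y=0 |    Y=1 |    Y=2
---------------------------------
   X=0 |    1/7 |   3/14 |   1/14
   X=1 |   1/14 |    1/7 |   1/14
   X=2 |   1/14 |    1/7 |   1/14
I(X;Y) = 0.0101, I(X;f(Y)) = 0.0074, inequality holds: 0.0101 ≥ 0.0074

Data Processing Inequality: For any Markov chain X → Y → Z, we have I(X;Y) ≥ I(X;Z).

Here Z = f(Y) is a deterministic function of Y, forming X → Y → Z.

Original I(X;Y) = 0.0101 bits

After applying f:
P(X,Z) where Z=f(Y):
- P(X,Z=0) = P(X,Y=2)
- P(X,Z=1) = P(X,Y=0) + P(X,Y=1)

I(X;Z) = I(X;f(Y)) = 0.0074 bits

Verification: 0.0101 ≥ 0.0074 ✓

Information cannot be created by processing; the function f can only lose information about X.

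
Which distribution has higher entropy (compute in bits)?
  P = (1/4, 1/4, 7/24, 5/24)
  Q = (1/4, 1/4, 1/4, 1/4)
Q

Computing entropies in bits:
H(P) = 1.9899
H(Q) = 2.0000

Distribution Q has higher entropy.

Intuition: The distribution closer to uniform (more spread out) has higher entropy.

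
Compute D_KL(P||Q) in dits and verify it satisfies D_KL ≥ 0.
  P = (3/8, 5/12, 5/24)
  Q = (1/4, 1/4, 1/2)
0.0793 dits

KL divergence satisfies the Gibbs inequality: D_KL(P||Q) ≥ 0 for all distributions P, Q.

D_KL(P||Q) = Σ p(x) log(p(x)/q(x))
Term by term:
  x=0: 3/8 × log_10[(3/8)/(1/4)] = 0.0660
  x=1: 5/12 × log_10[(5/12)/(1/4)] = 0.0924
  x=2: 5/24 × log_10[(5/24)/(1/2)] = -0.0792
D_KL(P||Q) = 0.0793 dits

D_KL(P||Q) = 0.0793 ≥ 0 ✓

This non-negativity is a fundamental property: relative entropy cannot be negative because it measures how different Q is from P.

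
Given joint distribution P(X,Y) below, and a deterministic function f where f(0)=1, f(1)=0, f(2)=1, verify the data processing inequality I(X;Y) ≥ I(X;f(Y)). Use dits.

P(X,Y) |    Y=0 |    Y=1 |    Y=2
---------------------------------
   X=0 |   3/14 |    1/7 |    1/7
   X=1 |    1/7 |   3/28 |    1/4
I(X;Y) = 0.0107, I(X;f(Y)) = 0.0015, inequality holds: 0.0107 ≥ 0.0015

Data Processing Inequality: For any Markov chain X → Y → Z, we have I(X;Y) ≥ I(X;Z).

Here Z = f(Y) is a deterministic function of Y, forming X → Y → Z.

Original I(X;Y) = 0.0107 dits

After applying f:
P(X,Z) where Z=f(Y):
- P(X,Z=0) = P(X,Y=1)
- P(X,Z=1) = P(X,Y=0) + P(X,Y=2)

I(X;Z) = I(X;f(Y)) = 0.0015 dits

Verification: 0.0107 ≥ 0.0015 ✓

Information cannot be created by processing; the function f can only lose information about X.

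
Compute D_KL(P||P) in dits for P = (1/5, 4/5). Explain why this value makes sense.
0.0000 dits

KL divergence satisfies the Gibbs inequality: D_KL(P||Q) ≥ 0 for all distributions P, Q.

D_KL(P||Q) = Σ p(x) log(p(x)/q(x))
Each term is p(x) × log_10(p(x)/p(x)) = p(x) × log_10(1) = 0, so the sum is 0.
D_KL(P||Q) = 0.0000 dits

When P = Q, the KL divergence is exactly 0, as there is no 'divergence' between identical distributions.

This non-negativity is a fundamental property: relative entropy cannot be negative because it measures how different Q is from P.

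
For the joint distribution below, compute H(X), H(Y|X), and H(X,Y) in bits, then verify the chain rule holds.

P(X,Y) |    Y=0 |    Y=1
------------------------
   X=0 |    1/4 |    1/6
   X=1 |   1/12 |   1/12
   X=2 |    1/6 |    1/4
H(X,Y) = 2.4591, H(X) = 1.4834, H(Y|X) = 0.9758 (all in bits)

Chain rule: H(X,Y) = H(X) + H(Y|X)

Left side — joint entropy directly:
H(X,Y) = -Σ p(x,y) log p(x,y) = 2.4591 bits

Right side — compute H(Y|X) from the conditional distributions:
P(X) = (5/12, 1/6, 5/12), so H(X) = 1.4834 bits
H(Y|X) = Σ_x P(X=x) · H(Y|X=x):
  P(Y|X=0) = (3/5, 2/5), H(Y|X=0) = 0.9710, weight P(X=0) = 5/12
  P(Y|X=1) = (1/2, 1/2), H(Y|X=1) = 1.0000, weight P(X=1) = 1/6
  P(Y|X=2) = (2/5, 3/5), H(Y|X=2) = 0.9710, weight P(X=2) = 5/12
H(Y|X) = 0.9758 bits

H(X) + H(Y|X) = 1.4834 + 0.9758 = 2.4591 bits

Both sides equal 2.4591 bits. ✓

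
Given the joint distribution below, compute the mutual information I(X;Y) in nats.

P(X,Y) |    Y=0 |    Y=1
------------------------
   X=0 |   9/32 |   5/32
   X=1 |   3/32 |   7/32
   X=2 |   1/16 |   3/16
0.0687 nats

Mutual information: I(X;Y) = H(X) + H(Y) - H(X,Y)

Marginals:
P(X) = (7/16, 5/16, 1/4), H(X) = 1.0717 nats
P(Y) = (7/16, 9/16), H(Y) = 0.6853 nats

Joint entropy: H(X,Y) = 1.6884 nats

I(X;Y) = 1.0717 + 0.6853 - 1.6884 = 0.0687 nats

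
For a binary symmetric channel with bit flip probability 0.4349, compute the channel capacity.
0.0123 bits

For a binary symmetric channel (BSC) with error probability p:
Capacity C = 1 - H(p) bits per symbol

where H(p) = -p log₂(p) - (1-p) log₂(1-p) is the binary entropy function.

H(0.4349) = 0.9877 bits
C = 1 - 0.9877 = 0.0123 bits per symbol

This means we can reliably transmit up to 0.0123 bits of information per channel use.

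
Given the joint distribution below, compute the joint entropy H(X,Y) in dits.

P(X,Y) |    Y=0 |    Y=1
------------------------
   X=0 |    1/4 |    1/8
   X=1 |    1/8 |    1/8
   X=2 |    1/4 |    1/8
0.7526 dits

Joint entropy is H(X,Y) = -Σ_{x,y} p(x,y) log p(x,y).

Summing over all non-zero entries:
H(X,Y) = -[1/4·log_10(1/4) + 1/8·log_10(1/8) + 1/8·log_10(1/8) + 1/8·log_10(1/8) + 1/4·log_10(1/4) + 1/8·log_10(1/8)]
H(X,Y) = 0.7526 dits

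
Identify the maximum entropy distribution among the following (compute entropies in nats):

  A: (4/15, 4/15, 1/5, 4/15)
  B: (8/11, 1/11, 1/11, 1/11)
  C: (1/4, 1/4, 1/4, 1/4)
C

For a discrete distribution over n outcomes, entropy is maximized by the uniform distribution.

Computing entropies:
H(A) = 1.3793 nats
H(B) = 0.8856 nats
H(C) = 1.3863 nats

The uniform distribution (where all probabilities equal 1/4) achieves the maximum entropy of log_e(4) = 1.3863 nats.

Distribution C has the highest entropy.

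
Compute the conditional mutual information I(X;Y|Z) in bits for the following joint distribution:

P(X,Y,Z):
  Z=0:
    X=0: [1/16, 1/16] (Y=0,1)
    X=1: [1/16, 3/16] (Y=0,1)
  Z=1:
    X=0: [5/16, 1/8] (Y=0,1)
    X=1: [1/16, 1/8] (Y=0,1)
0.0736 bits

Conditional mutual information: I(X;Y|Z) = H(X|Z) + H(Y|Z) - H(X,Y|Z)

H(Z) = 0.9544
H(X,Z) = 1.8496 → H(X|Z) = 0.8952
H(Y,Z) = 1.9056 → H(Y|Z) = 0.9512
H(X,Y,Z) = 2.7272 → H(X,Y|Z) = 1.7728

I(X;Y|Z) = 0.8952 + 0.9512 - 1.7728 = 0.0736 bits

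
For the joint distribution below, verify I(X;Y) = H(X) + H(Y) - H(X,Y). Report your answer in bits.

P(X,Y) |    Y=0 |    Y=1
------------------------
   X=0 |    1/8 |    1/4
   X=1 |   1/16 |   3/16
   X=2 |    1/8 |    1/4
I(X;Y) = 0.0045 bits

Mutual information has multiple equivalent forms:
- I(X;Y) = H(X) - H(X|Y)
- I(X;Y) = H(Y) - H(Y|X)
- I(X;Y) = H(X) + H(Y) - H(X,Y)

Computing all quantities:
H(X) = 1.5613, H(Y) = 0.8960, H(X,Y) = 2.4528
H(X|Y) = 1.5568, H(Y|X) = 0.8915

Verification:
H(X) - H(X|Y) = 1.5613 - 1.5568 = 0.0045
H(Y) - H(Y|X) = 0.8960 - 0.8915 = 0.0045
H(X) + H(Y) - H(X,Y) = 1.5613 + 0.8960 - 2.4528 = 0.0045

All forms give I(X;Y) = 0.0045 bits. ✓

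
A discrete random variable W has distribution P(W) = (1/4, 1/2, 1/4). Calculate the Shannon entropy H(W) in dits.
0.4515 dits

Shannon entropy is H(X) = -Σ p(x) log p(x).

For P = (1/4, 1/2, 1/4):
H = -1/4 × log_10(1/4) -1/2 × log_10(1/2) -1/4 × log_10(1/4)
H = 0.4515 dits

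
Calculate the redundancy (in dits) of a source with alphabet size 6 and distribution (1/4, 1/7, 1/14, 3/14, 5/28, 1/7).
0.0273 dits

Redundancy measures how far a source is from maximum entropy:
R = H_max - H(X)

Maximum entropy for 6 symbols: H_max = log_10(6) = 0.7782 dits
Actual entropy: H(X) = 0.7508 dits
Redundancy: R = 0.7782 - 0.7508 = 0.0273 dits

This redundancy represents potential for compression: the source could be compressed by 0.0273 dits per symbol.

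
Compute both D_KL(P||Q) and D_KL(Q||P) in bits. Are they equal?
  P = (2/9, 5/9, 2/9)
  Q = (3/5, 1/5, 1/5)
D_KL(P||Q) = 0.5342, D_KL(Q||P) = 0.5346

KL divergence is not symmetric: D_KL(P||Q) ≠ D_KL(Q||P) in general.

D_KL(P||Q) = 0.5342 bits
D_KL(Q||P) = 0.5346 bits

No, they are not equal!

This asymmetry is why KL divergence is not a true distance metric.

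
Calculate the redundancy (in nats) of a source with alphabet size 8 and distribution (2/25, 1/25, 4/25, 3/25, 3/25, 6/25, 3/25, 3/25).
0.0952 nats

Redundancy measures how far a source is from maximum entropy:
R = H_max - H(X)

Maximum entropy for 8 symbols: H_max = log_e(8) = 2.0794 nats
Actual entropy: H(X) = 1.9843 nats
Redundancy: R = 2.0794 - 1.9843 = 0.0952 nats

This redundancy represents potential for compression: the source could be compressed by 0.0952 nats per symbol.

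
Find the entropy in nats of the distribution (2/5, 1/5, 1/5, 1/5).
1.3322 nats

Shannon entropy is H(X) = -Σ p(x) log p(x).

For P = (2/5, 1/5, 1/5, 1/5):
H = -2/5 × log_e(2/5) -1/5 × log_e(1/5) -1/5 × log_e(1/5) -1/5 × log_e(1/5)
H = 1.3322 nats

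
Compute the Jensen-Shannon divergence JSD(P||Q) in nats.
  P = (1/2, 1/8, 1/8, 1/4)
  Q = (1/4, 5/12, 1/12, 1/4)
0.0648 nats

Jensen-Shannon divergence is:
JSD(P||Q) = 0.5 × D_KL(P||M) + 0.5 × D_KL(Q||M)
where M = 0.5 × (P + Q) is the mixture distribution.

M = 0.5 × (1/2, 1/8, 1/8, 1/4) + 0.5 × (1/4, 5/12, 1/12, 1/4) = (3/8, 0.270833, 0.104167, 1/4)

D_KL(P||M) = 0.0700 nats
D_KL(Q||M) = 0.0595 nats

JSD(P||Q) = 0.5 × 0.0700 + 0.5 × 0.0595 = 0.0648 nats

Unlike KL divergence, JSD is symmetric and bounded: 0 ≤ JSD ≤ log(2).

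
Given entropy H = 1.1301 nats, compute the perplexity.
3.0960

Perplexity is e^H (or exp(H) for natural log).

H = 1.1301 nats
Perplexity = e^1.1301 = 3.0960

Interpretation: The model's uncertainty is equivalent to choosing uniformly among 3.1 options.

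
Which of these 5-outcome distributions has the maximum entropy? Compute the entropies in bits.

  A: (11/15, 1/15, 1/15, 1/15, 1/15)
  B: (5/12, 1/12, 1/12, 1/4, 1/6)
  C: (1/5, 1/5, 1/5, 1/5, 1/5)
C

For a discrete distribution over n outcomes, entropy is maximized by the uniform distribution.

Computing entropies:
H(A) = 1.3700 bits
H(B) = 2.0546 bits
H(C) = 2.3219 bits

The uniform distribution (where all probabilities equal 1/5) achieves the maximum entropy of log_2(5) = 2.3219 bits.

Distribution C has the highest entropy.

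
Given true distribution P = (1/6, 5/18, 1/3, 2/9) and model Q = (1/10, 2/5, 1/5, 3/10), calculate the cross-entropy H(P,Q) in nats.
1.4423 nats

Cross-entropy: H(P,Q) = -Σ p(x) log q(x)

Alternatively: H(P,Q) = H(P) + D_KL(P||Q)
H(P) = 1.3549 nats
D_KL(P||Q) = 0.0874 nats

H(P,Q) = 1.3549 + 0.0874 = 1.4423 nats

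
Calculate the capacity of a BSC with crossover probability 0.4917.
0.0002 bits

For a binary symmetric channel (BSC) with error probability p:
Capacity C = 1 - H(p) bits per symbol

where H(p) = -p log₂(p) - (1-p) log₂(1-p) is the binary entropy function.

H(0.4917) = 0.9998 bits
C = 1 - 0.9998 = 0.0002 bits per symbol

This means we can reliably transmit up to 0.0002 bits of information per channel use.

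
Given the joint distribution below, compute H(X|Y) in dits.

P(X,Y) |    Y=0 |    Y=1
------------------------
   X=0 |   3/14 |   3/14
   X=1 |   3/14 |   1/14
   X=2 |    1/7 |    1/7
0.4568 dits

Using the chain rule: H(X|Y) = H(X,Y) - H(Y)

First, compute H(X,Y) = 0.7534 dits

Marginal P(Y) = (4/7, 3/7)
H(Y) = 0.2966 dits

H(X|Y) = H(X,Y) - H(Y) = 0.7534 - 0.2966 = 0.4568 dits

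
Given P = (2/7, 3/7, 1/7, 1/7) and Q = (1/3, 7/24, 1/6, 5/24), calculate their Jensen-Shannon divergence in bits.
0.0159 bits

Jensen-Shannon divergence is:
JSD(P||Q) = 0.5 × D_KL(P||M) + 0.5 × D_KL(Q||M)
where M = 0.5 × (P + Q) is the mixture distribution.

M = 0.5 × (2/7, 3/7, 1/7, 1/7) + 0.5 × (1/3, 7/24, 1/6, 5/24) = (0.309524, 0.360119, 0.154762, 0.175595)

D_KL(P||M) = 0.0156 bits
D_KL(Q||M) = 0.0161 bits

JSD(P||Q) = 0.5 × 0.0156 + 0.5 × 0.0161 = 0.0159 bits

Unlike KL divergence, JSD is symmetric and bounded: 0 ≤ JSD ≤ log(2).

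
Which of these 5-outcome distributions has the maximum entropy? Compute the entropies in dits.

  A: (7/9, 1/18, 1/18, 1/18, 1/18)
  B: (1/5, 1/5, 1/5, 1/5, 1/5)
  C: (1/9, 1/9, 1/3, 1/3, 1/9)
B

For a discrete distribution over n outcomes, entropy is maximized by the uniform distribution.

Computing entropies:
H(A) = 0.3638 dits
H(B) = 0.6990 dits
H(C) = 0.6362 dits

The uniform distribution (where all probabilities equal 1/5) achieves the maximum entropy of log_10(5) = 0.6990 dits.

Distribution B has the highest entropy.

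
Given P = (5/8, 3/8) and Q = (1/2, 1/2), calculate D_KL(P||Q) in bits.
0.0456 bits

KL divergence: D_KL(P||Q) = Σ p(x) log(p(x)/q(x))

Computing term by term:
  x=0: 5/8 × log_2[(5/8)/(1/2)] = 5/8 × 0.3219 = 0.2012
  x=1: 3/8 × log_2[(3/8)/(1/2)] = 3/8 × -0.4150 = -0.1556

D_KL(P||Q) = 0.0456 bits

Note: KL divergence is always non-negative and equals 0 iff P = Q.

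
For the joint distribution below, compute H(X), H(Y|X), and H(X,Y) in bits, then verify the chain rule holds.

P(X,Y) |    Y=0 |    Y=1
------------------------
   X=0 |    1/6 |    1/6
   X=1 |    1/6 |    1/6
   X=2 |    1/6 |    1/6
H(X,Y) = 2.5850, H(X) = 1.5850, H(Y|X) = 1.0000 (all in bits)

Chain rule: H(X,Y) = H(X) + H(Y|X)

Left side — joint entropy directly:
H(X,Y) = -Σ p(x,y) log p(x,y) = 2.5850 bits

Right side — compute H(Y|X) from the conditional distributions:
P(X) = (1/3, 1/3, 1/3), so H(X) = 1.5850 bits
H(Y|X) = Σ_x P(X=x) · H(Y|X=x):
  P(Y|X=0) = (1/2, 1/2), H(Y|X=0) = 1.0000, weight P(X=0) = 1/3
  P(Y|X=1) = (1/2, 1/2), H(Y|X=1) = 1.0000, weight P(X=1) = 1/3
  P(Y|X=2) = (1/2, 1/2), H(Y|X=2) = 1.0000, weight P(X=2) = 1/3
H(Y|X) = 1.0000 bits

H(X) + H(Y|X) = 1.5850 + 1.0000 = 2.5850 bits

Both sides equal 2.5850 bits. ✓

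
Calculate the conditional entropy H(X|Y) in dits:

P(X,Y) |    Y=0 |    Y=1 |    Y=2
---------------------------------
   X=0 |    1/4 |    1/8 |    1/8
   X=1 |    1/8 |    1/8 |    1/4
0.2826 dits

Using the chain rule: H(X|Y) = H(X,Y) - H(Y)

First, compute H(X,Y) = 0.7526 dits

Marginal P(Y) = (3/8, 1/4, 3/8)
H(Y) = 0.4700 dits

H(X|Y) = H(X,Y) - H(Y) = 0.7526 - 0.4700 = 0.2826 dits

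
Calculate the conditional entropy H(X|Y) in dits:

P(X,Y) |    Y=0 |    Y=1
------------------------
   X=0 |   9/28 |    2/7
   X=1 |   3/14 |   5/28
0.2909 dits

Using the chain rule: H(X|Y) = H(X,Y) - H(Y)

First, compute H(X,Y) = 0.5908 dits

Marginal P(Y) = (15/28, 13/28)
H(Y) = 0.2999 dits

H(X|Y) = H(X,Y) - H(Y) = 0.5908 - 0.2999 = 0.2909 dits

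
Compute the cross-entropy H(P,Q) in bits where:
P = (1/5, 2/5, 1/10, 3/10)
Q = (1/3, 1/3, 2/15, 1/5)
1.9382 bits

Cross-entropy: H(P,Q) = -Σ p(x) log q(x)

Alternatively: H(P,Q) = H(P) + D_KL(P||Q)
H(P) = 1.8464 bits
D_KL(P||Q) = 0.0918 bits

H(P,Q) = 1.8464 + 0.0918 = 1.9382 bits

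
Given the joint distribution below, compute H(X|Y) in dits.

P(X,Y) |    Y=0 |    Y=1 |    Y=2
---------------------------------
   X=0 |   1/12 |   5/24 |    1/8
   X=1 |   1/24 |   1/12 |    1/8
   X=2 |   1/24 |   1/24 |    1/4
0.4314 dits

Using the chain rule: H(X|Y) = H(X,Y) - H(Y)

First, compute H(X,Y) = 0.8706 dits

Marginal P(Y) = (1/6, 1/3, 1/2)
H(Y) = 0.4392 dits

H(X|Y) = H(X,Y) - H(Y) = 0.8706 - 0.4392 = 0.4314 dits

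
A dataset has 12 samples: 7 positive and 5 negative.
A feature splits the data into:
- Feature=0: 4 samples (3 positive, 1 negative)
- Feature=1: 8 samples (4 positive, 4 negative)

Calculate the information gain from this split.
0.0428 bits

Information Gain = H(Y) - H(Y|Feature)

Before split:
P(positive) = 7/12 = 0.5833
H(Y) = 0.9799 bits

After split:
Feature=0: H = 0.8113 bits (weight = 4/12)
Feature=1: H = 1.0000 bits (weight = 8/12)
H(Y|Feature) = (4/12)×0.8113 + (8/12)×1.0000 = 0.9371 bits

Information Gain = 0.9799 - 0.9371 = 0.0428 bits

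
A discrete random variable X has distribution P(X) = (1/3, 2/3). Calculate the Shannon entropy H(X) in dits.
0.2764 dits

Shannon entropy is H(X) = -Σ p(x) log p(x).

For P = (1/3, 2/3):
H = -1/3 × log_10(1/3) -2/3 × log_10(2/3)
H = 0.2764 dits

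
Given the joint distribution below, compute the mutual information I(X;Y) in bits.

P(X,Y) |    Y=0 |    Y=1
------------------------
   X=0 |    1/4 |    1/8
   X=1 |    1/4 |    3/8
0.0488 bits

Mutual information: I(X;Y) = H(X) + H(Y) - H(X,Y)

Marginals:
P(X) = (3/8, 5/8), H(X) = 0.9544 bits
P(Y) = (1/2, 1/2), H(Y) = 1.0000 bits

Joint entropy: H(X,Y) = 1.9056 bits

I(X;Y) = 0.9544 + 1.0000 - 1.9056 = 0.0488 bits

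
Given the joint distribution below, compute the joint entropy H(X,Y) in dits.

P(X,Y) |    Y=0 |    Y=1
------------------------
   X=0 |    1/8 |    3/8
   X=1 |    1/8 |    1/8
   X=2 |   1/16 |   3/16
0.7100 dits

Joint entropy is H(X,Y) = -Σ_{x,y} p(x,y) log p(x,y).

Summing over all non-zero entries:
H(X,Y) = -[1/8·log_10(1/8) + 3/8·log_10(3/8) + 1/8·log_10(1/8) + 1/8·log_10(1/8) + 1/16·log_10(1/16) + 3/16·log_10(3/16)]
H(X,Y) = 0.7100 dits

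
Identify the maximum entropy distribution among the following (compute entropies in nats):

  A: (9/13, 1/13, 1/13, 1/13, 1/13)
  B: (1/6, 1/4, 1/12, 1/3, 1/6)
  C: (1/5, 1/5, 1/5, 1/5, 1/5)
C

For a discrete distribution over n outcomes, entropy is maximized by the uniform distribution.

Computing entropies:
H(A) = 1.0438 nats
H(B) = 1.5171 nats
H(C) = 1.6094 nats

The uniform distribution (where all probabilities equal 1/5) achieves the maximum entropy of log_e(5) = 1.6094 nats.

Distribution C has the highest entropy.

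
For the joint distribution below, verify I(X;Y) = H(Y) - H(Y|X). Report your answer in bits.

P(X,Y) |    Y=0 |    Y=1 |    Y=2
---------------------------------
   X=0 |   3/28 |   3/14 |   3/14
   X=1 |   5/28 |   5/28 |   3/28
I(X;Y) = 0.0379 bits

Mutual information has multiple equivalent forms:
- I(X;Y) = H(X) - H(X|Y)
- I(X;Y) = H(Y) - H(Y|X)
- I(X;Y) = H(X) + H(Y) - H(X,Y)

Computing all quantities:
H(X) = 0.9963, H(Y) = 1.5722, H(X,Y) = 2.5306
H(X|Y) = 0.9584, H(Y|X) = 1.5343

Verification:
H(X) - H(X|Y) = 0.9963 - 0.9584 = 0.0379
H(Y) - H(Y|X) = 1.5722 - 1.5343 = 0.0379
H(X) + H(Y) - H(X,Y) = 0.9963 + 1.5722 - 2.5306 = 0.0379

All forms give I(X;Y) = 0.0379 bits. ✓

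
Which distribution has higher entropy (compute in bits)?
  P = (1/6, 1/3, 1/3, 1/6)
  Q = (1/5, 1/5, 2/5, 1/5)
Q

Computing entropies in bits:
H(P) = 1.9183
H(Q) = 1.9219

Distribution Q has higher entropy.

Intuition: The distribution closer to uniform (more spread out) has higher entropy.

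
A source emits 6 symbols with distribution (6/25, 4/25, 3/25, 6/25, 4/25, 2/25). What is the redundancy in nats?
0.0638 nats

Redundancy measures how far a source is from maximum entropy:
R = H_max - H(X)

Maximum entropy for 6 symbols: H_max = log_e(6) = 1.7918 nats
Actual entropy: H(X) = 1.7279 nats
Redundancy: R = 1.7918 - 1.7279 = 0.0638 nats

This redundancy represents potential for compression: the source could be compressed by 0.0638 nats per symbol.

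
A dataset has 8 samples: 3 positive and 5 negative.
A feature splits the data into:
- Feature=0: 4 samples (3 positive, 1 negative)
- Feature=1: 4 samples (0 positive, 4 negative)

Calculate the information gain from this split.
0.5488 bits

Information Gain = H(Y) - H(Y|Feature)

Before split:
P(positive) = 3/8 = 0.3750
H(Y) = 0.9544 bits

After split:
Feature=0: H = 0.8113 bits (weight = 4/8)
Feature=1: H = 0.0000 bits (weight = 4/8)
H(Y|Feature) = (4/8)×0.8113 + (4/8)×0.0000 = 0.4056 bits

Information Gain = 0.9544 - 0.4056 = 0.5488 bits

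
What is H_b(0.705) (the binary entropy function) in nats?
0.6066 nats

The binary entropy function is:
H(p) = -p log(p) - (1-p) log(1-p)

H(0.705) = -0.705 × log_e(0.705) - 0.295 × log_e(0.295)
H(0.705) = 0.6066 nats

Note: Binary entropy is maximized at p=0.5 (H=1 bit) and minimized at p=0 or p=1 (H=0).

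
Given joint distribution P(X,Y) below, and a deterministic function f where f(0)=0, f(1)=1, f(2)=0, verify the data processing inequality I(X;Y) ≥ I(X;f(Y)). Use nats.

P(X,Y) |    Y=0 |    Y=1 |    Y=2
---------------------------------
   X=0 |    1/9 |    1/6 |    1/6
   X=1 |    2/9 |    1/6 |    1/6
I(X;Y) = 0.0127, I(X;f(Y)) = 0.0031, inequality holds: 0.0127 ≥ 0.0031

Data Processing Inequality: For any Markov chain X → Y → Z, we have I(X;Y) ≥ I(X;Z).

Here Z = f(Y) is a deterministic function of Y, forming X → Y → Z.

Original I(X;Y) = 0.0127 nats

After applying f:
P(X,Z) where Z=f(Y):
- P(X,Z=0) = P(X,Y=0) + P(X,Y=2)
- P(X,Z=1) = P(X,Y=1)

I(X;Z) = I(X;f(Y)) = 0.0031 nats

Verification: 0.0127 ≥ 0.0031 ✓

Information cannot be created by processing; the function f can only lose information about X.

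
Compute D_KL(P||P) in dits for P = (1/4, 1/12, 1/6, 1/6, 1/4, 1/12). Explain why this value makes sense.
0.0000 dits

KL divergence satisfies the Gibbs inequality: D_KL(P||Q) ≥ 0 for all distributions P, Q.

D_KL(P||Q) = Σ p(x) log(p(x)/q(x))
Each term is p(x) × log_10(p(x)/p(x)) = p(x) × log_10(1) = 0, so the sum is 0.
D_KL(P||Q) = 0.0000 dits

When P = Q, the KL divergence is exactly 0, as there is no 'divergence' between identical distributions.

This non-negativity is a fundamental property: relative entropy cannot be negative because it measures how different Q is from P.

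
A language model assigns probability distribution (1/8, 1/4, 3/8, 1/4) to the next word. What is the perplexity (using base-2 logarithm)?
3.7467

Perplexity is 2^H (or exp(H) for natural log).

First, H = -Σ p log p = 1.9056 bits
Perplexity = 2^1.9056 = 3.7467

Interpretation: The model's uncertainty is equivalent to choosing uniformly among 3.7 options.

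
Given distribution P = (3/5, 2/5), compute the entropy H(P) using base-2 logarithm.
0.9710 bits

Shannon entropy is H(X) = -Σ p(x) log p(x).

For P = (3/5, 2/5):
H = -3/5 × log_2(3/5) -2/5 × log_2(2/5)
H = 0.9710 bits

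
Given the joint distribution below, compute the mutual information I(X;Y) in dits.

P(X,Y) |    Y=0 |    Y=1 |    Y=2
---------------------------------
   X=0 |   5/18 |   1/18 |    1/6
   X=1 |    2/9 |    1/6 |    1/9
0.0164 dits

Mutual information: I(X;Y) = H(X) + H(Y) - H(X,Y)

Marginals:
P(X) = (1/2, 1/2), H(X) = 0.3010 dits
P(Y) = (1/2, 2/9, 5/18), H(Y) = 0.4502 dits

Joint entropy: H(X,Y) = 0.7348 dits

I(X;Y) = 0.3010 + 0.4502 - 0.7348 = 0.0164 dits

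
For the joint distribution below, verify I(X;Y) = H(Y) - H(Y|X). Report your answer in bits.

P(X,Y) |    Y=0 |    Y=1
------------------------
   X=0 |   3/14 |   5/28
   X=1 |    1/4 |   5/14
I(X;Y) = 0.0124 bits

Mutual information has multiple equivalent forms:
- I(X;Y) = H(X) - H(X|Y)
- I(X;Y) = H(Y) - H(Y|X)
- I(X;Y) = H(X) + H(Y) - H(X,Y)

Computing all quantities:
H(X) = 0.9666, H(Y) = 0.9963, H(X,Y) = 1.9506
H(X|Y) = 0.9542, H(Y|X) = 0.9839

Verification:
H(X) - H(X|Y) = 0.9666 - 0.9542 = 0.0124
H(Y) - H(Y|X) = 0.9963 - 0.9839 = 0.0124
H(X) + H(Y) - H(X,Y) = 0.9666 + 0.9963 - 1.9506 = 0.0124

All forms give I(X;Y) = 0.0124 bits. ✓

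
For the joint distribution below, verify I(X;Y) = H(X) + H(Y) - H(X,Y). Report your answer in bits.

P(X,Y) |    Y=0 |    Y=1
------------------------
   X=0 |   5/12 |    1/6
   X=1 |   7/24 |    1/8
I(X;Y) = 0.0002 bits

Mutual information has multiple equivalent forms:
- I(X;Y) = H(X) - H(X|Y)
- I(X;Y) = H(Y) - H(Y|X)
- I(X;Y) = H(X) + H(Y) - H(X,Y)

Computing all quantities:
H(X) = 0.9799, H(Y) = 0.8709, H(X,Y) = 1.8506
H(X|Y) = 0.9797, H(Y|X) = 0.8707

Verification:
H(X) - H(X|Y) = 0.9799 - 0.9797 = 0.0002
H(Y) - H(Y|X) = 0.8709 - 0.8707 = 0.0002
H(X) + H(Y) - H(X,Y) = 0.9799 + 0.8709 - 1.8506 = 0.0002

All forms give I(X;Y) = 0.0002 bits. ✓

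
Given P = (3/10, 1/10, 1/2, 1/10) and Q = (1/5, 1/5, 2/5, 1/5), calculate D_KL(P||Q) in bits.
0.1365 bits

KL divergence: D_KL(P||Q) = Σ p(x) log(p(x)/q(x))

Computing term by term:
  x=0: 3/10 × log_2[(3/10)/(1/5)] = 3/10 × 0.5850 = 0.1755
  x=1: 1/10 × log_2[(1/10)/(1/5)] = 1/10 × -1.0000 = -0.1000
  x=2: 1/2 × log_2[(1/2)/(2/5)] = 1/2 × 0.3219 = 0.1610
  x=3: 1/10 × log_2[(1/10)/(1/5)] = 1/10 × -1.0000 = -0.1000

D_KL(P||Q) = 0.1365 bits

Note: KL divergence is always non-negative and equals 0 iff P = Q.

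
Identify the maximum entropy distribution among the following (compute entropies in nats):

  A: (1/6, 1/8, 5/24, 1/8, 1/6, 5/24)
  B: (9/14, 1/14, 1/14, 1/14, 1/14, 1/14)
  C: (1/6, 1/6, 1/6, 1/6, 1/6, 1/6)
C

For a discrete distribution over n outcomes, entropy is maximized by the uniform distribution.

Computing entropies:
H(A) = 1.7707 nats
H(B) = 1.2266 nats
H(C) = 1.7918 nats

The uniform distribution (where all probabilities equal 1/6) achieves the maximum entropy of log_e(6) = 1.7918 nats.

Distribution C has the highest entropy.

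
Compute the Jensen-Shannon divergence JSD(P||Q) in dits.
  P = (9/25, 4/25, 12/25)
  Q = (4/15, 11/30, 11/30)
0.0122 dits

Jensen-Shannon divergence is:
JSD(P||Q) = 0.5 × D_KL(P||M) + 0.5 × D_KL(Q||M)
where M = 0.5 × (P + Q) is the mixture distribution.

M = 0.5 × (9/25, 4/25, 12/25) + 0.5 × (4/15, 11/30, 11/30) = (0.313333, 0.263333, 0.423333)

D_KL(P||M) = 0.0133 dits
D_KL(Q||M) = 0.0112 dits

JSD(P||Q) = 0.5 × 0.0133 + 0.5 × 0.0112 = 0.0122 dits

Unlike KL divergence, JSD is symmetric and bounded: 0 ≤ JSD ≤ log(2).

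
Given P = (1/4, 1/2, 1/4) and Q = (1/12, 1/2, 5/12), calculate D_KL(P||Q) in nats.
0.1469 nats

KL divergence: D_KL(P||Q) = Σ p(x) log(p(x)/q(x))

Computing term by term:
  x=0: 1/4 × log_e[(1/4)/(1/12)] = 1/4 × 1.0986 = 0.2747
  x=1: 1/2 × log_e[(1/2)/(1/2)] = 1/2 × 0.0000 = 0.0000
  x=2: 1/4 × log_e[(1/4)/(5/12)] = 1/4 × -0.5108 = -0.1277

D_KL(P||Q) = 0.1469 nats

Note: KL divergence is always non-negative and equals 0 iff P = Q.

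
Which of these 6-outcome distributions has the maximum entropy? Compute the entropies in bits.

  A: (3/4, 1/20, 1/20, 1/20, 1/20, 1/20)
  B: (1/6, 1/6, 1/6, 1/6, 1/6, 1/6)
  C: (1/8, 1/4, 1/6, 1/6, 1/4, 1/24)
B

For a discrete distribution over n outcomes, entropy is maximized by the uniform distribution.

Computing entropies:
H(A) = 1.3918 bits
H(B) = 2.5850 bits
H(C) = 2.4277 bits

The uniform distribution (where all probabilities equal 1/6) achieves the maximum entropy of log_2(6) = 2.5850 bits.

Distribution B has the highest entropy.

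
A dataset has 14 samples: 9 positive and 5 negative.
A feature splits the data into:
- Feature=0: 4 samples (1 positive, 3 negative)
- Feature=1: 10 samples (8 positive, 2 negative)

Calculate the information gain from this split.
0.1928 bits

Information Gain = H(Y) - H(Y|Feature)

Before split:
P(positive) = 9/14 = 0.6429
H(Y) = 0.9403 bits

After split:
Feature=0: H = 0.8113 bits (weight = 4/14)
Feature=1: H = 0.7219 bits (weight = 10/14)
H(Y|Feature) = (4/14)×0.8113 + (10/14)×0.7219 = 0.7475 bits

Information Gain = 0.9403 - 0.7475 = 0.1928 bits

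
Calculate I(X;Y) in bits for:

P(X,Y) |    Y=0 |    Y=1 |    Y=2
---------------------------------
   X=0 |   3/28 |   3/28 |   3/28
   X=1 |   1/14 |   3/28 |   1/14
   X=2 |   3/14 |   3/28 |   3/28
0.0308 bits

Mutual information: I(X;Y) = H(X) + H(Y) - H(X,Y)

Marginals:
P(X) = (9/28, 1/4, 3/7), H(X) = 1.5502 bits
P(Y) = (11/28, 9/28, 2/7), H(Y) = 1.5722 bits

Joint entropy: H(X,Y) = 3.0917 bits

I(X;Y) = 1.5502 + 1.5722 - 3.0917 = 0.0308 bits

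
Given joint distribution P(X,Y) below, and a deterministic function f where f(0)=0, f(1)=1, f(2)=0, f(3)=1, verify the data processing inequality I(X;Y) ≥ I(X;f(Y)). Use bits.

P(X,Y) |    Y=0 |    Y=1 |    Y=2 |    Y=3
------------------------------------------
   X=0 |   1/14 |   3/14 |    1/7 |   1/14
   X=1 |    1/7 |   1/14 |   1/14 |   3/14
I(X;Y) = 0.1429, I(X;f(Y)) = 0.0000, inequality holds: 0.1429 ≥ 0.0000

Data Processing Inequality: For any Markov chain X → Y → Z, we have I(X;Y) ≥ I(X;Z).

Here Z = f(Y) is a deterministic function of Y, forming X → Y → Z.

Original I(X;Y) = 0.1429 bits

After applying f:
P(X,Z) where Z=f(Y):
- P(X,Z=0) = P(X,Y=0) + P(X,Y=2)
- P(X,Z=1) = P(X,Y=1) + P(X,Y=3)

I(X;Z) = I(X;f(Y)) = 0.0000 bits

Verification: 0.1429 ≥ 0.0000 ✓

Information cannot be created by processing; the function f can only lose information about X.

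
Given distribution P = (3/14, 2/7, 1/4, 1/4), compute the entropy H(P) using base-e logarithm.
1.3812 nats

Shannon entropy is H(X) = -Σ p(x) log p(x).

For P = (3/14, 2/7, 1/4, 1/4):
H = -3/14 × log_e(3/14) -2/7 × log_e(2/7) -1/4 × log_e(1/4) -1/4 × log_e(1/4)
H = 1.3812 nats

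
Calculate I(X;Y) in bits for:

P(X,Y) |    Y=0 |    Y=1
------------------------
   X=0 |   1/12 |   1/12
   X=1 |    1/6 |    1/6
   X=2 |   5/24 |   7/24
0.0051 bits

Mutual information: I(X;Y) = H(X) + H(Y) - H(X,Y)

Marginals:
P(X) = (1/6, 1/3, 1/2), H(X) = 1.4591 bits
P(Y) = (11/24, 13/24), H(Y) = 0.9950 bits

Joint entropy: H(X,Y) = 2.4491 bits

I(X;Y) = 1.4591 + 0.9950 - 2.4491 = 0.0051 bits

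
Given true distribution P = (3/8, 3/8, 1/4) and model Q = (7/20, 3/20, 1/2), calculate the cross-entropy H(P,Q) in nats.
1.2784 nats

Cross-entropy: H(P,Q) = -Σ p(x) log q(x)

Alternatively: H(P,Q) = H(P) + D_KL(P||Q)
H(P) = 1.0822 nats
D_KL(P||Q) = 0.1962 nats

H(P,Q) = 1.0822 + 0.1962 = 1.2784 nats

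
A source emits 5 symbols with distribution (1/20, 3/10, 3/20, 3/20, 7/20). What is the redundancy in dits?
0.0703 dits

Redundancy measures how far a source is from maximum entropy:
R = H_max - H(X)

Maximum entropy for 5 symbols: H_max = log_10(5) = 0.6990 dits
Actual entropy: H(X) = 0.6287 dits
Redundancy: R = 0.6990 - 0.6287 = 0.0703 dits

This redundancy represents potential for compression: the source could be compressed by 0.0703 dits per symbol.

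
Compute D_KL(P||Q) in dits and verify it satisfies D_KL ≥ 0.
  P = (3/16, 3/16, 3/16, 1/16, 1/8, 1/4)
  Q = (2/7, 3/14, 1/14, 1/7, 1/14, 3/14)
0.0581 dits

KL divergence satisfies the Gibbs inequality: D_KL(P||Q) ≥ 0 for all distributions P, Q.

D_KL(P||Q) = Σ p(x) log(p(x)/q(x))
Term by term:
  x=0: 3/16 × log_10[(3/16)/(2/7)] = -0.0343
  x=1: 3/16 × log_10[(3/16)/(3/14)] = -0.0109
  x=2: 3/16 × log_10[(3/16)/(1/14)] = 0.0786
  x=3: 1/16 × log_10[(1/16)/(1/7)] = -0.0224
  x=4: 1/8 × log_10[(1/8)/(1/14)] = 0.0304
  x=5: 1/4 × log_10[(1/4)/(3/14)] = 0.0167
D_KL(P||Q) = 0.0581 dits

D_KL(P||Q) = 0.0581 ≥ 0 ✓

This non-negativity is a fundamental property: relative entropy cannot be negative because it measures how different Q is from P.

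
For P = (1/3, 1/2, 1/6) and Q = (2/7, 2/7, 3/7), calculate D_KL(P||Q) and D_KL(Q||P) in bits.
D_KL(P||Q) = 0.2507, D_KL(Q||P) = 0.2897

KL divergence is not symmetric: D_KL(P||Q) ≠ D_KL(Q||P) in general.

D_KL(P||Q) = 0.2507 bits
D_KL(Q||P) = 0.2897 bits

No, they are not equal!

This asymmetry is why KL divergence is not a true distance metric.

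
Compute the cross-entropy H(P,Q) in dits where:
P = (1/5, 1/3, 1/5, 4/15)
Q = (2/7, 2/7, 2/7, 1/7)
0.6243 dits

Cross-entropy: H(P,Q) = -Σ p(x) log q(x)

Alternatively: H(P,Q) = H(P) + D_KL(P||Q)
H(P) = 0.5917 dits
D_KL(P||Q) = 0.0326 dits

H(P,Q) = 0.5917 + 0.0326 = 0.6243 dits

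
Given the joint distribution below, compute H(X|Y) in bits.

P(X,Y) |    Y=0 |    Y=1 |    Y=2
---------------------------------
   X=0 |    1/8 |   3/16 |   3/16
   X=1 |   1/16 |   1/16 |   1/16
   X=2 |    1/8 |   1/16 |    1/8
1.4512 bits

Using the chain rule: H(X|Y) = H(X,Y) - H(Y)

First, compute H(X,Y) = 3.0306 bits

Marginal P(Y) = (5/16, 5/16, 3/8)
H(Y) = 1.5794 bits

H(X|Y) = H(X,Y) - H(Y) = 3.0306 - 1.5794 = 1.4512 bits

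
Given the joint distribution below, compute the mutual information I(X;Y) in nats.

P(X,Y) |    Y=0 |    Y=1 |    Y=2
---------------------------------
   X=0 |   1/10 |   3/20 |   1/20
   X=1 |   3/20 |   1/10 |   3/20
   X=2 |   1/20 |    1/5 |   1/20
0.0705 nats

Mutual information: I(X;Y) = H(X) + H(Y) - H(X,Y)

Marginals:
P(X) = (3/10, 2/5, 3/10), H(X) = 1.0889 nats
P(Y) = (3/10, 9/20, 1/4), H(Y) = 1.0671 nats

Joint entropy: H(X,Y) = 2.0855 nats

I(X;Y) = 1.0889 + 1.0671 - 2.0855 = 0.0705 nats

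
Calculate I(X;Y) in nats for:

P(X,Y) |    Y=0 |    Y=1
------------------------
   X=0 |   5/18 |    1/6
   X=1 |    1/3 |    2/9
0.0003 nats

Mutual information: I(X;Y) = H(X) + H(Y) - H(X,Y)

Marginals:
P(X) = (4/9, 5/9), H(X) = 0.6870 nats
P(Y) = (11/18, 7/18), H(Y) = 0.6682 nats

Joint entropy: H(X,Y) = 1.3549 nats

I(X;Y) = 0.6870 + 0.6682 - 1.3549 = 0.0003 nats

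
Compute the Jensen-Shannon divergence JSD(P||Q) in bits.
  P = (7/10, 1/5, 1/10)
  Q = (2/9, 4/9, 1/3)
0.1759 bits

Jensen-Shannon divergence is:
JSD(P||Q) = 0.5 × D_KL(P||M) + 0.5 × D_KL(Q||M)
where M = 0.5 × (P + Q) is the mixture distribution.

M = 0.5 × (7/10, 1/5, 1/10) + 0.5 × (2/9, 4/9, 1/3) = (0.461111, 0.322222, 0.216667)

D_KL(P||M) = 0.1724 bits
D_KL(Q||M) = 0.1793 bits

JSD(P||Q) = 0.5 × 0.1724 + 0.5 × 0.1793 = 0.1759 bits

Unlike KL divergence, JSD is symmetric and bounded: 0 ≤ JSD ≤ log(2).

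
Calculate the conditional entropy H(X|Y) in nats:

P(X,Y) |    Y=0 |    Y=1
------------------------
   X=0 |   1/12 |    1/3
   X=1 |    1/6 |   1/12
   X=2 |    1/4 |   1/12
0.9395 nats

Using the chain rule: H(X|Y) = H(X,Y) - H(Y)

First, compute H(X,Y) = 1.6326 nats

Marginal P(Y) = (1/2, 1/2)
H(Y) = 0.6931 nats

H(X|Y) = H(X,Y) - H(Y) = 1.6326 - 0.6931 = 0.9395 nats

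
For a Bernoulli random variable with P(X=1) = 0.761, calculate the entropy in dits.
0.2388 dits

The binary entropy function is:
H(p) = -p log(p) - (1-p) log(1-p)

H(0.761) = -0.761 × log_10(0.761) - 0.239 × log_10(0.239)
H(0.761) = 0.2388 dits

Note: Binary entropy is maximized at p=0.5 (H=1 bit) and minimized at p=0 or p=1 (H=0).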